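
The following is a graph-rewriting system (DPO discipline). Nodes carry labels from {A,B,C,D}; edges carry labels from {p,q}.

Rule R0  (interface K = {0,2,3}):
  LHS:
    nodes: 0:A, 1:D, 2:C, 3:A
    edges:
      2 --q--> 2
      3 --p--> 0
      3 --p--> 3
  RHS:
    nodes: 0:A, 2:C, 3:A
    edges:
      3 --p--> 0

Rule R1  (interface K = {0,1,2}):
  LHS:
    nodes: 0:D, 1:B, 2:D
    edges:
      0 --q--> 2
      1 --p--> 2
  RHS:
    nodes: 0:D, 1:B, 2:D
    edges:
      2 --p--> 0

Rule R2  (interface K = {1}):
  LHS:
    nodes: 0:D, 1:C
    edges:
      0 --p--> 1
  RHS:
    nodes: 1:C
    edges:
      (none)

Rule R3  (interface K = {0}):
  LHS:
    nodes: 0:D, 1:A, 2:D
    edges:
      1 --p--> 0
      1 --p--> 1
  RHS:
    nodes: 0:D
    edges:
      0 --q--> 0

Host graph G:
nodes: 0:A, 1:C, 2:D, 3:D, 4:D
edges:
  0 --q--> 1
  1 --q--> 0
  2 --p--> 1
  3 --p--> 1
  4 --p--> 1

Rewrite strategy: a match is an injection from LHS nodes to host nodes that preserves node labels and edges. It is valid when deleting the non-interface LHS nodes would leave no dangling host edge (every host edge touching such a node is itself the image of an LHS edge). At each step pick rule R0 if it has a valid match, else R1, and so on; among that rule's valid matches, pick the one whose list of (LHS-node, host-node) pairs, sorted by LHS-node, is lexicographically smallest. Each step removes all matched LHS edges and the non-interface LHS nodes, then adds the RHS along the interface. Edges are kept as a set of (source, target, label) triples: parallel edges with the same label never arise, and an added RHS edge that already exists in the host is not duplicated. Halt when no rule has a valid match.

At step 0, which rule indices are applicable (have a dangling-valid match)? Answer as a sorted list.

R0: no valid match — LHS pattern not found
R1: no valid match — LHS pattern not found
R2: 3 valid matches — {0↦2, 1↦1}, {0↦3, 1↦1}, {0↦4, 1↦1}
R3: no valid match — LHS pattern not found

Answer: [R2]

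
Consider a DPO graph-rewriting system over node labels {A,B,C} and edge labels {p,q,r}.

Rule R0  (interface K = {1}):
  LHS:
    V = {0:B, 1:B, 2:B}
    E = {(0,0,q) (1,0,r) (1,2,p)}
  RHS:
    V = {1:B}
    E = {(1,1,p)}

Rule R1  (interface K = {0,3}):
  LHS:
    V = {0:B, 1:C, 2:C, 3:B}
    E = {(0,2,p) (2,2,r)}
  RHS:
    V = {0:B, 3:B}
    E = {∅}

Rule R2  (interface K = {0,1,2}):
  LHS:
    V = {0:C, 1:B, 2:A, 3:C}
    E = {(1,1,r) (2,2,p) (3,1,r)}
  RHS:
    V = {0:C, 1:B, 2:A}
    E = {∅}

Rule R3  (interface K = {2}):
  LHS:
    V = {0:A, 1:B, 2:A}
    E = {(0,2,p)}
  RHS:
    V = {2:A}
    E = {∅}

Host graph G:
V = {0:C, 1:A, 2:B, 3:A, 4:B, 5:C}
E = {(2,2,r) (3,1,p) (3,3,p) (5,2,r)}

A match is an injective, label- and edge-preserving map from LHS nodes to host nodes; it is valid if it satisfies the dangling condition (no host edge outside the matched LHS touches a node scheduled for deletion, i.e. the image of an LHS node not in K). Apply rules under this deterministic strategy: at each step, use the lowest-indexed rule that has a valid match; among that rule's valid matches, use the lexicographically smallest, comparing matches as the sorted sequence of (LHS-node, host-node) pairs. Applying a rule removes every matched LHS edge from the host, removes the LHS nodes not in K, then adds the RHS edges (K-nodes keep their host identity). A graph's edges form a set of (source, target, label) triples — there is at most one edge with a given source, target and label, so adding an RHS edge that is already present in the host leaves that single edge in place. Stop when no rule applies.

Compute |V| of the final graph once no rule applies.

Answer: 3

Steps:
initial: |V|=6 |E|=4  E = 2-r->2 3-p->1 3-p->3 5-r->2
step 1: apply R2 at {0↦0, 1↦2, 2↦3, 3↦5}  → |V|=5 |E|=1  E = 3-p->1
step 2: apply R3 at {0↦3, 1↦2, 2↦1}  → |V|=3 |E|=0  E = ∅
halt: no rule applies after step 2
NF nodes: {0:C, 1:A, 4:B}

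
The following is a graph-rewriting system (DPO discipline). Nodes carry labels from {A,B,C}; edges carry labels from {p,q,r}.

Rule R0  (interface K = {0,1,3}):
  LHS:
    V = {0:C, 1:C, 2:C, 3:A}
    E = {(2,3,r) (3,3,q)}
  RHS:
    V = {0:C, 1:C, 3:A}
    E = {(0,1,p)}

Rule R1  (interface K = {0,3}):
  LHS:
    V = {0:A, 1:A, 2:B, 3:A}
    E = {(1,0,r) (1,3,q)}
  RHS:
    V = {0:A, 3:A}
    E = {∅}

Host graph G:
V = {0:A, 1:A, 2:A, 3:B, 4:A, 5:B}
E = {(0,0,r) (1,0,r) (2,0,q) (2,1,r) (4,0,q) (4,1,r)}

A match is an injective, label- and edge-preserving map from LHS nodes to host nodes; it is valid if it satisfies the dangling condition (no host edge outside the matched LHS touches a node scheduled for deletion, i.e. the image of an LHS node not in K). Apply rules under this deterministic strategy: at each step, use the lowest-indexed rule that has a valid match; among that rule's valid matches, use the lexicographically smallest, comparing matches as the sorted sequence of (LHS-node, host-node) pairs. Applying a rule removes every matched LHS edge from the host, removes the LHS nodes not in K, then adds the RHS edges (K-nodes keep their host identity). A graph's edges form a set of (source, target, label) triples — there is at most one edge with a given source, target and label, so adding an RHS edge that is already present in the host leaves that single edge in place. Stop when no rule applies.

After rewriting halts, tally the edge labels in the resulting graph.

Answer: r:2

Rewrite trace:
initial: |V|=6 |E|=6  E = 0-r->0 1-r->0 2-q->0 2-r->1 4-q->0 4-r->1
step 1: apply R1 at {0↦1, 1↦2, 2↦3, 3↦0}  → |V|=4 |E|=4  E = 0-r->0 1-r->0 4-q->0 4-r->1
step 2: apply R1 at {0↦1, 1↦4, 2↦5, 3↦0}  → |V|=2 |E|=2  E = 0-r->0 1-r->0
halt: no rule applies after step 2
NF edges: [(0, 0, 'r'), (1, 0, 'r')]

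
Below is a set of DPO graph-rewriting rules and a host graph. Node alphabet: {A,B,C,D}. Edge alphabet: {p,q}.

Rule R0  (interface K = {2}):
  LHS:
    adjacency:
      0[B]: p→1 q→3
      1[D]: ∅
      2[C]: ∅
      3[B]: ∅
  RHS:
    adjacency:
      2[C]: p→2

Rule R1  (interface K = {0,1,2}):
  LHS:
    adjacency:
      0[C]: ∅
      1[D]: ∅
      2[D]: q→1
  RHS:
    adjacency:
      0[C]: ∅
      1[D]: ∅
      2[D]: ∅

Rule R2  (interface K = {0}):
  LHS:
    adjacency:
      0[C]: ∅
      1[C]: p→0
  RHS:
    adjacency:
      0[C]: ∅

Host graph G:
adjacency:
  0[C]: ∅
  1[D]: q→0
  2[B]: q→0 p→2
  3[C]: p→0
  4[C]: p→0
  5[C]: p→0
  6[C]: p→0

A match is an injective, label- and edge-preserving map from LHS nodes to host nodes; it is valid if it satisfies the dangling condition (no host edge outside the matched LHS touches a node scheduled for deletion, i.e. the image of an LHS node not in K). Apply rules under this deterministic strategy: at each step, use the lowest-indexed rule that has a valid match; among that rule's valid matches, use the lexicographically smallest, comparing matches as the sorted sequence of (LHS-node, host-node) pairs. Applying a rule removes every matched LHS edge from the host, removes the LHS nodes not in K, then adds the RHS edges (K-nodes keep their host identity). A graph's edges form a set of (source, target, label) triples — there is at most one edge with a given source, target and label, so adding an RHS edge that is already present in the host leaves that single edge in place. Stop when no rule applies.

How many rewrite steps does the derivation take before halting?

initial: |V|=7 |E|=7  E = 1-q->0 2-q->0 2-p->2 3-p->0 4-p->0 5-p->0 6-p->0
step 1: apply R2 at {0↦0, 1↦3}  → |V|=6 |E|=6  E = 1-q->0 2-q->0 2-p->2 4-p->0 5-p->0 6-p->0
step 2: apply R2 at {0↦0, 1↦4}  → |V|=5 |E|=5  E = 1-q->0 2-q->0 2-p->2 5-p->0 6-p->0
step 3: apply R2 at {0↦0, 1↦5}  → |V|=4 |E|=4  E = 1-q->0 2-q->0 2-p->2 6-p->0
step 4: apply R2 at {0↦0, 1↦6}  → |V|=3 |E|=3  E = 1-q->0 2-q->0 2-p->2
halt: no rule applies after step 4

Answer: 4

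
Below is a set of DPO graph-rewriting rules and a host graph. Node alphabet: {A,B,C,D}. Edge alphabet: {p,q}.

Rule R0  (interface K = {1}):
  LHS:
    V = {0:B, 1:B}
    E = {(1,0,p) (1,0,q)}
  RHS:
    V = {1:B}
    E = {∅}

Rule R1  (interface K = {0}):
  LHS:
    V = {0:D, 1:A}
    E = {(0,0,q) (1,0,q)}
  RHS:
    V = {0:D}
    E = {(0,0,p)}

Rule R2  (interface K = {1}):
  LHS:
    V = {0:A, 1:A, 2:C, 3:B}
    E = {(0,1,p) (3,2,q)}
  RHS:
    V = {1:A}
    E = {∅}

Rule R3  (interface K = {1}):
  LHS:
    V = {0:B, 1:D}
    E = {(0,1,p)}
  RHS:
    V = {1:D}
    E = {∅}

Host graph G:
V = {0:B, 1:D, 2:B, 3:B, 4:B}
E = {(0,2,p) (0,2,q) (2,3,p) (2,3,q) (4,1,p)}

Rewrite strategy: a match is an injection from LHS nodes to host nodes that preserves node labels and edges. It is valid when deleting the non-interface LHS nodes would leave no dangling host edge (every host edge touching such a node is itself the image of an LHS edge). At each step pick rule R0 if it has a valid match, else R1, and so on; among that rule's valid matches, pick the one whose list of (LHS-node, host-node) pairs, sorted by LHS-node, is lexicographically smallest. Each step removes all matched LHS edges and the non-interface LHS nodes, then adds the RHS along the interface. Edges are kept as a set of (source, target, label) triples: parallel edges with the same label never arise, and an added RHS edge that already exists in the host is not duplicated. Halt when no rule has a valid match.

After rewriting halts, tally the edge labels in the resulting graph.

start.  V:5 E:5  edges: 0-p->2 0-q->2 2-p->3 2-q->3 4-p->1
1. fire R0 via {0↦3, 1↦2}  →  V:4 E:3  edges: 0-p->2 0-q->2 4-p->1
2. fire R0 via {0↦2, 1↦0}  →  V:3 E:1  edges: 4-p->1
3. fire R3 via {0↦4, 1↦1}  →  V:2 E:0  edges: ∅
halt: no rule applies after step 3
NF edges: []

Answer: (no edges)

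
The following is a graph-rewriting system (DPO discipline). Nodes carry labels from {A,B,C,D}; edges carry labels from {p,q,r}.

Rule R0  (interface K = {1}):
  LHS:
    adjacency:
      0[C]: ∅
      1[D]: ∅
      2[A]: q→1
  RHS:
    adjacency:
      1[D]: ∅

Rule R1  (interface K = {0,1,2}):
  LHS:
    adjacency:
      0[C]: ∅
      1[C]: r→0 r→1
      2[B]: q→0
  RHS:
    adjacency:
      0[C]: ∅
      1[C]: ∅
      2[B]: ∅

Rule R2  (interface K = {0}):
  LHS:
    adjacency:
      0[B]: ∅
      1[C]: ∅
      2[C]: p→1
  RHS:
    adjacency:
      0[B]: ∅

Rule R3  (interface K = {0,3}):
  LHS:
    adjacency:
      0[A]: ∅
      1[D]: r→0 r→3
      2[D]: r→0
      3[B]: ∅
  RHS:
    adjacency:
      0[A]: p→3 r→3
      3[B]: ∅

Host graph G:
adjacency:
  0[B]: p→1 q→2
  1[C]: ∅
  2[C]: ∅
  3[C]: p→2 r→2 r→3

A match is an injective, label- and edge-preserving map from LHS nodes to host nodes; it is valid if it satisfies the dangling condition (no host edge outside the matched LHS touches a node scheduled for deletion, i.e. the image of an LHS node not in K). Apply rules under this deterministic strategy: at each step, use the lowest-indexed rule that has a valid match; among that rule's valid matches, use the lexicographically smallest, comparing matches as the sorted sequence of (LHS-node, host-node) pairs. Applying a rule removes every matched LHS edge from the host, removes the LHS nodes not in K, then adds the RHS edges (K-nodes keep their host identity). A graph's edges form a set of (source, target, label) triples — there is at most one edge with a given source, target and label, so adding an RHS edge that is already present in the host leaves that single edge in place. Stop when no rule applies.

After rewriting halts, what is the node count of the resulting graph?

Answer: 2

Steps:
start.  V:4 E:5  edges: 0-p->1 0-q->2 3-p->2 3-r->2 3-r->3
1. fire R1 via {0↦2, 1↦3, 2↦0}  →  V:4 E:2  edges: 0-p->1 3-p->2
2. fire R2 via {0↦0, 1↦2, 2↦3}  →  V:2 E:1  edges: 0-p->1
final graph: no rule applies after step 2
NF nodes: {0:B, 1:C}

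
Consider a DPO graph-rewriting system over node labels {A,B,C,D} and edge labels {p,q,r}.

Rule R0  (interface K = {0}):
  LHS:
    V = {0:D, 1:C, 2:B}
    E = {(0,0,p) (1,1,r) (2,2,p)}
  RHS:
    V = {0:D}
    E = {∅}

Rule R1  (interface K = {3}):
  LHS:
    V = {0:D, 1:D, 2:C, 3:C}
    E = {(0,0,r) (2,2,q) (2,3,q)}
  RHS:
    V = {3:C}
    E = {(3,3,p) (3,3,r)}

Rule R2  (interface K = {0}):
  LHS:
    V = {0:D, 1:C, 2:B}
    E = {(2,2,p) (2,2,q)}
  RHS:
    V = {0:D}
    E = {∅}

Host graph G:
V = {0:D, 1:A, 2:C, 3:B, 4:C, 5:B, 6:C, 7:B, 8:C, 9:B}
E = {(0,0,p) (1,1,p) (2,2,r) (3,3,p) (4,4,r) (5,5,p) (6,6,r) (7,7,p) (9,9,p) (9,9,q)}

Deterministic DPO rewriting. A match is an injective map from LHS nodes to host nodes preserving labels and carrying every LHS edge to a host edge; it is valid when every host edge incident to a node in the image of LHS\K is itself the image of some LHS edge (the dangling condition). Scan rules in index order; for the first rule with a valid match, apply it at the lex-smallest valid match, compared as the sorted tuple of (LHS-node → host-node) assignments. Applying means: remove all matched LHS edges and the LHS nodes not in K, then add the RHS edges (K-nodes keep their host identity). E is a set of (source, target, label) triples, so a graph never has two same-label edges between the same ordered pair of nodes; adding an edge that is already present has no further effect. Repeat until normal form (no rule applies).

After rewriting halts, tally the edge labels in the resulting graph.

start.  V:10 E:10  edges: 0-p->0 1-p->1 2-r->2 3-p->3 4-r->4 5-p->5 6-r->6 7-p->7 9-p->9 9-q->9
1. fire R0 via {0↦0, 1↦2, 2↦3}  →  V:8 E:7  edges: 1-p->1 4-r->4 5-p->5 6-r->6 7-p->7 9-p->9 9-q->9
2. fire R2 via {0↦0, 1↦8, 2↦9}  →  V:6 E:5  edges: 1-p->1 4-r->4 5-p->5 6-r->6 7-p->7
halt: no rule applies after step 2
NF edges: [(1, 1, 'p'), (4, 4, 'r'), (5, 5, 'p'), (6, 6, 'r'), (7, 7, 'p')]

Answer: p:3 r:2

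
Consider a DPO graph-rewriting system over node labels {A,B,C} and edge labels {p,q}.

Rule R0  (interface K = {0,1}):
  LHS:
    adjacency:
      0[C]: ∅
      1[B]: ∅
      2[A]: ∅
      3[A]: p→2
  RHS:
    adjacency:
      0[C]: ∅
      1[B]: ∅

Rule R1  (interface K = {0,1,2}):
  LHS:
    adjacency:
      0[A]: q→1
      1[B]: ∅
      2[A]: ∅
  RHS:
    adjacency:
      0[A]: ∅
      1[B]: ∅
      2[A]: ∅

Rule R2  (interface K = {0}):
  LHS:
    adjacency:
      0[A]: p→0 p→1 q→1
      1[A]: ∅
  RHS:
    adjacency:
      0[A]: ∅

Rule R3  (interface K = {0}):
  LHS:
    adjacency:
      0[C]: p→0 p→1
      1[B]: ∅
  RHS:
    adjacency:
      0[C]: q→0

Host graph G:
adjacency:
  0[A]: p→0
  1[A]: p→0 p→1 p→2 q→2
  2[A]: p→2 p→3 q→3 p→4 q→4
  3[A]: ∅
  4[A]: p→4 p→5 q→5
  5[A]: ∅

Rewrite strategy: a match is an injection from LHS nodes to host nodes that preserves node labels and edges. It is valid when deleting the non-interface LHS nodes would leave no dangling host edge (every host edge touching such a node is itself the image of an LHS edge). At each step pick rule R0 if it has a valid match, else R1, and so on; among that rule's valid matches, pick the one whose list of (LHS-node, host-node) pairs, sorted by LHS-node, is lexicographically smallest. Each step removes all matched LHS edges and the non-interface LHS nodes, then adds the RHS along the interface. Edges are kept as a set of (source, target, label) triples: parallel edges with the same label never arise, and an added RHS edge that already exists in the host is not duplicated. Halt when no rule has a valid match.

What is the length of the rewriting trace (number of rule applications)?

Answer: 2

Derivation:
start.  V:6 E:13  edges: 0-p->0 1-p->0 1-p->1 1-p->2 1-q->2 2-p->2 2-p->3 2-q->3 2-p->4 2-q->4 4-p->4 4-p->5 4-q->5
1. fire R2 via {0↦2, 1↦3}  →  V:5 E:10  edges: 0-p->0 1-p->0 1-p->1 1-p->2 1-q->2 2-p->4 2-q->4 4-p->4 4-p->5 4-q->5
2. fire R2 via {0↦4, 1↦5}  →  V:4 E:7  edges: 0-p->0 1-p->0 1-p->1 1-p->2 1-q->2 2-p->4 2-q->4
final graph: no rule applies after step 2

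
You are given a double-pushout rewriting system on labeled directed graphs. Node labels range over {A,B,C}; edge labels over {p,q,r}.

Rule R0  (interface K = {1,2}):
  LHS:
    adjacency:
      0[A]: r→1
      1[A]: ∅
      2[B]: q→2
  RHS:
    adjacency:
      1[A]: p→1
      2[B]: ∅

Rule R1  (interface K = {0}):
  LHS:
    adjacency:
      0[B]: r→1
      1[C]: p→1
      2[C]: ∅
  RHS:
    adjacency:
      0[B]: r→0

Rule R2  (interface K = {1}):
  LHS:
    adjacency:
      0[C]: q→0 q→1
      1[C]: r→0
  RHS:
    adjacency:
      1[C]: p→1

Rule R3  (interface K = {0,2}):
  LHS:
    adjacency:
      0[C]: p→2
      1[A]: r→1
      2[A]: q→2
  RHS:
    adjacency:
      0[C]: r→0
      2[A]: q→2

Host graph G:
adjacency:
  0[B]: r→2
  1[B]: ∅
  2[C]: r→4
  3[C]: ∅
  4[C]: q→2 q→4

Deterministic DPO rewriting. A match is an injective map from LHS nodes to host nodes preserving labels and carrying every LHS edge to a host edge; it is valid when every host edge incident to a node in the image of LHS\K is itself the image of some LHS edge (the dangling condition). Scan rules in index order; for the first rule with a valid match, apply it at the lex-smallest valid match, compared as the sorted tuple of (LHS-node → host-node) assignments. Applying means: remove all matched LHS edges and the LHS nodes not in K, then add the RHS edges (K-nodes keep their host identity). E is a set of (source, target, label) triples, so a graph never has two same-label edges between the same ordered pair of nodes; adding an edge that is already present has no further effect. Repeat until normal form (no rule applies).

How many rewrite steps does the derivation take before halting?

initial: |V|=5 |E|=4  E = 0-r->2 2-r->4 4-q->2 4-q->4
step 1: apply R2 at {0↦4, 1↦2}  → |V|=4 |E|=2  E = 0-r->2 2-p->2
step 2: apply R1 at {0↦0, 1↦2, 2↦3}  → |V|=2 |E|=1  E = 0-r->0
halt: no rule applies after step 2

Answer: 2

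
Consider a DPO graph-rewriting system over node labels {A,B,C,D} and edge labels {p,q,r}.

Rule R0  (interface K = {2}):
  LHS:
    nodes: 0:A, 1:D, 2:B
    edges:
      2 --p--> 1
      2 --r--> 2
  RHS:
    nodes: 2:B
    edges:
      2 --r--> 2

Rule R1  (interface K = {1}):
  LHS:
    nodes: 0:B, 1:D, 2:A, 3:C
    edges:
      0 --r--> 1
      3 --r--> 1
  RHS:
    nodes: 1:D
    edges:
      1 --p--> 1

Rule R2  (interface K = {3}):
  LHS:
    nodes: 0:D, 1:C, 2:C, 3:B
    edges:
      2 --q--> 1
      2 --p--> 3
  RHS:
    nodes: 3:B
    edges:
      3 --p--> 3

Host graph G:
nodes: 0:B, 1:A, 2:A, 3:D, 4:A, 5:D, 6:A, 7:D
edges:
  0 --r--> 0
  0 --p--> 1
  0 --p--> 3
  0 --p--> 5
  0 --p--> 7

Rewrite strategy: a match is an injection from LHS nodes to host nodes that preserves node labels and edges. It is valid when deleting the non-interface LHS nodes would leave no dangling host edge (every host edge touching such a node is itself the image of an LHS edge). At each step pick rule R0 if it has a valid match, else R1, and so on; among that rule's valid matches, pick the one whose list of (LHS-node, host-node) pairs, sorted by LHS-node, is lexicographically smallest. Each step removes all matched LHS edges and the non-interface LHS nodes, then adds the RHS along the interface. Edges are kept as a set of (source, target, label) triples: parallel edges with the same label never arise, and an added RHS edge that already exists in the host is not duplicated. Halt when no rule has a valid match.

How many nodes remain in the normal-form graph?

start.  V:8 E:5  edges: 0-r->0 0-p->1 0-p->3 0-p->5 0-p->7
1. fire R0 via {0↦2, 1↦3, 2↦0}  →  V:6 E:4  edges: 0-r->0 0-p->1 0-p->5 0-p->7
2. fire R0 via {0↦4, 1↦5, 2↦0}  →  V:4 E:3  edges: 0-r->0 0-p->1 0-p->7
3. fire R0 via {0↦6, 1↦7, 2↦0}  →  V:2 E:2  edges: 0-r->0 0-p->1
normal form: no rule applies after step 3
NF nodes: {0:B, 1:A}

Answer: 2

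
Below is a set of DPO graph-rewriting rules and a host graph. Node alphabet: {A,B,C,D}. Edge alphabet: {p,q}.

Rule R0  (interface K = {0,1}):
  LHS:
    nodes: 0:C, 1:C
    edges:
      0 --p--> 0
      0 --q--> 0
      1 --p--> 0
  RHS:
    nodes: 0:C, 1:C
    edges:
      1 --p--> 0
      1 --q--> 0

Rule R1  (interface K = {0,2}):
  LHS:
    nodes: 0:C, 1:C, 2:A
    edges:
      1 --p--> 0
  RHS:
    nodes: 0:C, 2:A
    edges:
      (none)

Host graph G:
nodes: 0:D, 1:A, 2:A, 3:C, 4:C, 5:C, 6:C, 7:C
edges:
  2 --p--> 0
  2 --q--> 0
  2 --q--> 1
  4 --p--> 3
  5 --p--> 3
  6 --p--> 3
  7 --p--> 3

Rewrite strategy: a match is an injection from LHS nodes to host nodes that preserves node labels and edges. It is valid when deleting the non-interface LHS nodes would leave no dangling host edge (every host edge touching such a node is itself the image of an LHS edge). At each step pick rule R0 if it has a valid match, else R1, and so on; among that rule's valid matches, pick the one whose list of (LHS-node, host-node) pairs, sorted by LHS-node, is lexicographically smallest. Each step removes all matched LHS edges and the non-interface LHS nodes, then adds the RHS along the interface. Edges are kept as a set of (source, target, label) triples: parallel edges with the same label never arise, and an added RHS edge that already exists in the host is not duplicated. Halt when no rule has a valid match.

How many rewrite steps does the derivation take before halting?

start.  V:8 E:7  edges: 2-p->0 2-q->0 2-q->1 4-p->3 5-p->3 6-p->3 7-p->3
1. fire R1 via {0↦3, 1↦4, 2↦1}  →  V:7 E:6  edges: 2-p->0 2-q->0 2-q->1 5-p->3 6-p->3 7-p->3
2. fire R1 via {0↦3, 1↦5, 2↦1}  →  V:6 E:5  edges: 2-p->0 2-q->0 2-q->1 6-p->3 7-p->3
3. fire R1 via {0↦3, 1↦6, 2↦1}  →  V:5 E:4  edges: 2-p->0 2-q->0 2-q->1 7-p->3
4. fire R1 via {0↦3, 1↦7, 2↦1}  →  V:4 E:3  edges: 2-p->0 2-q->0 2-q->1
normal form: no rule applies after step 4

Answer: 4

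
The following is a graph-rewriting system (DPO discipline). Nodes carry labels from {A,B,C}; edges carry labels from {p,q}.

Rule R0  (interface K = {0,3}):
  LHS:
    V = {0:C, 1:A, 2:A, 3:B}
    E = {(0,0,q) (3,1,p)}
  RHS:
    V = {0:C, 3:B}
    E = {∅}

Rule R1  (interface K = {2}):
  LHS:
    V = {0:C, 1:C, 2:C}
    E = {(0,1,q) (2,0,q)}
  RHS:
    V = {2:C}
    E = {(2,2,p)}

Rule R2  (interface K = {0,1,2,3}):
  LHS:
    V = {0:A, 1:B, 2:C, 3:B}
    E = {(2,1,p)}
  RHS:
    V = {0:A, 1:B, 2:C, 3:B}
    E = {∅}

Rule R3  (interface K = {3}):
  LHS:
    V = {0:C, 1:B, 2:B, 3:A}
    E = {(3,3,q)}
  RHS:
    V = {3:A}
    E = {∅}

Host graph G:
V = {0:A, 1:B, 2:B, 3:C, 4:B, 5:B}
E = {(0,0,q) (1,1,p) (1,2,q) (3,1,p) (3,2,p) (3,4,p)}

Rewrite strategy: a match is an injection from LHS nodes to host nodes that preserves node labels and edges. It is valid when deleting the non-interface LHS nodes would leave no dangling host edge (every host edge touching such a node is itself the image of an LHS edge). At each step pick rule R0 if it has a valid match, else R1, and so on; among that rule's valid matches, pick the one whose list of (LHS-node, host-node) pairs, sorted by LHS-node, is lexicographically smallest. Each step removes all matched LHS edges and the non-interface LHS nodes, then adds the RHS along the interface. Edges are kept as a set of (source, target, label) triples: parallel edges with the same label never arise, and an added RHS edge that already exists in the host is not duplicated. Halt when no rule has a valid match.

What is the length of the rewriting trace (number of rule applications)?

Answer: 4

Derivation:
initial: |V|=6 |E|=6  E = 0-q->0 1-p->1 1-q->2 3-p->1 3-p->2 3-p->4
step 1: apply R2 at {0↦0, 1↦1, 2↦3, 3↦2}  → |V|=6 |E|=5  E = 0-q->0 1-p->1 1-q->2 3-p->2 3-p->4
step 2: apply R2 at {0↦0, 1↦2, 2↦3, 3↦1}  → |V|=6 |E|=4  E = 0-q->0 1-p->1 1-q->2 3-p->4
step 3: apply R2 at {0↦0, 1↦4, 2↦3, 3↦1}  → |V|=6 |E|=3  E = 0-q->0 1-p->1 1-q->2
step 4: apply R3 at {0↦3, 1↦4, 2↦5, 3↦0}  → |V|=3 |E|=2  E = 1-p->1 1-q->2
final graph: no rule applies after step 4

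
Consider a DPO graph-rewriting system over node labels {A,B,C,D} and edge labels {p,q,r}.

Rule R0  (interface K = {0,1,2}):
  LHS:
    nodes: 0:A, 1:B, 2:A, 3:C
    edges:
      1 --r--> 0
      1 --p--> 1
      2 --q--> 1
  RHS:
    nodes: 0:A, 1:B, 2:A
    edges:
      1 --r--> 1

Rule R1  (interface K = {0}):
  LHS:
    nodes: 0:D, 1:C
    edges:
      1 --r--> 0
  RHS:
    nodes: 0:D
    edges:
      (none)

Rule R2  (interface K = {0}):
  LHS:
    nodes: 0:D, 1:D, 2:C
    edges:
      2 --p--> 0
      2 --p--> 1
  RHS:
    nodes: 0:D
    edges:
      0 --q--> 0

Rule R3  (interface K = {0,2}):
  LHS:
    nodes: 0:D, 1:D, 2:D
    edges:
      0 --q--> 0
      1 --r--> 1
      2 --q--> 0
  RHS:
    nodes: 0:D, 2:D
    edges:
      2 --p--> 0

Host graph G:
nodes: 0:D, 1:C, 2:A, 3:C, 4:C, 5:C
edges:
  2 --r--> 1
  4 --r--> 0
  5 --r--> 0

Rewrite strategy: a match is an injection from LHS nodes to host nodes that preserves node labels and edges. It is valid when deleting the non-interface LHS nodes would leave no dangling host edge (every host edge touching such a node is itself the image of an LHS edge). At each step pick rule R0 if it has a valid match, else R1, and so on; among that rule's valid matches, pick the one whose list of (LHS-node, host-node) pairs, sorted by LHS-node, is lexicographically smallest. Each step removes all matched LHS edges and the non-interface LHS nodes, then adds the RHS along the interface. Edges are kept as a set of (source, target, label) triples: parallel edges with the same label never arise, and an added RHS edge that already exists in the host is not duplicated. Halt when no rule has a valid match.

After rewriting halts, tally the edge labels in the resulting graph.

Answer: r:1

Steps:
initial: |V|=6 |E|=3  E = 2-r->1 4-r->0 5-r->0
step 1: apply R1 at {0↦0, 1↦4}  → |V|=5 |E|=2  E = 2-r->1 5-r->0
step 2: apply R1 at {0↦0, 1↦5}  → |V|=4 |E|=1  E = 2-r->1
normal form: no rule applies after step 2
NF edges: [(2, 1, 'r')]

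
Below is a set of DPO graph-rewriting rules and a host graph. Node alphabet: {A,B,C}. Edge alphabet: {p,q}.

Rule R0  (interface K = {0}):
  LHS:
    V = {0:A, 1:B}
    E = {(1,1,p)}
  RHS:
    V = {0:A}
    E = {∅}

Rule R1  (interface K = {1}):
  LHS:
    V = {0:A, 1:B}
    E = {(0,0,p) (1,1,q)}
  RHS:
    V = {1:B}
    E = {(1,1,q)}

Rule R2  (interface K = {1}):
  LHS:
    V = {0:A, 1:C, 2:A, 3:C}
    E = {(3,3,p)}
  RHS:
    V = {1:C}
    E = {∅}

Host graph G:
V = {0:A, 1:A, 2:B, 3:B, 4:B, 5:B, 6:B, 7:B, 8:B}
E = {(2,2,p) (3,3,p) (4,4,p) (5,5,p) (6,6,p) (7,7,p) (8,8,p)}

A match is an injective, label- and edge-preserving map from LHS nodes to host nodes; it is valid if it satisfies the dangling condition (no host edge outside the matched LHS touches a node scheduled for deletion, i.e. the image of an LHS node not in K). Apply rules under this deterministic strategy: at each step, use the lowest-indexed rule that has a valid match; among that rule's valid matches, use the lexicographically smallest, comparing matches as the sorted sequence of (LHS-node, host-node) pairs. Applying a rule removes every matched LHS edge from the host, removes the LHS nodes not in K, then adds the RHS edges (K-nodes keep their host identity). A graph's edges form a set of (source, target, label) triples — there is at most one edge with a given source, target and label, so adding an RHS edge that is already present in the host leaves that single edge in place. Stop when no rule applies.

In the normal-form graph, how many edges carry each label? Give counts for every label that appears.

Answer: (no edges)

Derivation:
[0] host  ⇒  9 nodes, 7 edges  {2-p->2 3-p->3 4-p->4 5-p->5 6-p->6 7-p->7 8-p->8}
[1] R0 @ {0↦0, 1↦2}  ⇒  8 nodes, 6 edges  {3-p->3 4-p->4 5-p->5 6-p->6 7-p->7 8-p->8}
[2] R0 @ {0↦0, 1↦3}  ⇒  7 nodes, 5 edges  {4-p->4 5-p->5 6-p->6 7-p->7 8-p->8}
[3] R0 @ {0↦0, 1↦4}  ⇒  6 nodes, 4 edges  {5-p->5 6-p->6 7-p->7 8-p->8}
[4] R0 @ {0↦0, 1↦5}  ⇒  5 nodes, 3 edges  {6-p->6 7-p->7 8-p->8}
[5] R0 @ {0↦0, 1↦6}  ⇒  4 nodes, 2 edges  {7-p->7 8-p->8}
[6] R0 @ {0↦0, 1↦7}  ⇒  3 nodes, 1 edges  {8-p->8}
[7] R0 @ {0↦0, 1↦8}  ⇒  2 nodes, 0 edges  {∅}
final graph: no rule applies after step 7
NF edges: []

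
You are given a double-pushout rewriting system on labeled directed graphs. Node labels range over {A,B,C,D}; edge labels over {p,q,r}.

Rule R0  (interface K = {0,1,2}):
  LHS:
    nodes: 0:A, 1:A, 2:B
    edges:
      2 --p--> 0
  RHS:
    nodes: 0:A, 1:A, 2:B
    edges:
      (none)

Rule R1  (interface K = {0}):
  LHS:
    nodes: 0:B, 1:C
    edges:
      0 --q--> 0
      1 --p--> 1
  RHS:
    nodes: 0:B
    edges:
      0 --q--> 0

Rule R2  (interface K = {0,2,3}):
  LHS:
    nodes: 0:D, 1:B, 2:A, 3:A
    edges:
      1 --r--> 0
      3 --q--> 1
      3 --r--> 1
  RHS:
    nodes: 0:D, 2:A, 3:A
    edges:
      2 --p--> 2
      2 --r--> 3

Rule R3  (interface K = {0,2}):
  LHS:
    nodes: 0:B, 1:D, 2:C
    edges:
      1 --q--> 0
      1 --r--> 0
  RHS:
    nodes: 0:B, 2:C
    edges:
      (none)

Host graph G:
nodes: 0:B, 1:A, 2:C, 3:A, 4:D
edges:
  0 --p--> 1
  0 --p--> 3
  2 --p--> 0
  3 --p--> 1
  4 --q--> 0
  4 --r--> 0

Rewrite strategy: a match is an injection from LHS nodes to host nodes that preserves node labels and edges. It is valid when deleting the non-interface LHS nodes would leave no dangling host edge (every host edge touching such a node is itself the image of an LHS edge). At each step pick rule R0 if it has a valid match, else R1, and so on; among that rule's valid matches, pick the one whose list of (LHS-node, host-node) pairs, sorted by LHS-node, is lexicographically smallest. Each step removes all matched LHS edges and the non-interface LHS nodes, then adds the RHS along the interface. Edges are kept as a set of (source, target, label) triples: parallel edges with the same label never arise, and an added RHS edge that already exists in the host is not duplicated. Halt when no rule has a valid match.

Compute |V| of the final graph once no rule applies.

Answer: 4

Steps:
start.  V:5 E:6  edges: 0-p->1 0-p->3 2-p->0 3-p->1 4-q->0 4-r->0
1. fire R0 via {0↦1, 1↦3, 2↦0}  →  V:5 E:5  edges: 0-p->3 2-p->0 3-p->1 4-q->0 4-r->0
2. fire R0 via {0↦3, 1↦1, 2↦0}  →  V:5 E:4  edges: 2-p->0 3-p->1 4-q->0 4-r->0
3. fire R3 via {0↦0, 1↦4, 2↦2}  →  V:4 E:2  edges: 2-p->0 3-p->1
final graph: no rule applies after step 3
NF nodes: {0:B, 1:A, 2:C, 3:A}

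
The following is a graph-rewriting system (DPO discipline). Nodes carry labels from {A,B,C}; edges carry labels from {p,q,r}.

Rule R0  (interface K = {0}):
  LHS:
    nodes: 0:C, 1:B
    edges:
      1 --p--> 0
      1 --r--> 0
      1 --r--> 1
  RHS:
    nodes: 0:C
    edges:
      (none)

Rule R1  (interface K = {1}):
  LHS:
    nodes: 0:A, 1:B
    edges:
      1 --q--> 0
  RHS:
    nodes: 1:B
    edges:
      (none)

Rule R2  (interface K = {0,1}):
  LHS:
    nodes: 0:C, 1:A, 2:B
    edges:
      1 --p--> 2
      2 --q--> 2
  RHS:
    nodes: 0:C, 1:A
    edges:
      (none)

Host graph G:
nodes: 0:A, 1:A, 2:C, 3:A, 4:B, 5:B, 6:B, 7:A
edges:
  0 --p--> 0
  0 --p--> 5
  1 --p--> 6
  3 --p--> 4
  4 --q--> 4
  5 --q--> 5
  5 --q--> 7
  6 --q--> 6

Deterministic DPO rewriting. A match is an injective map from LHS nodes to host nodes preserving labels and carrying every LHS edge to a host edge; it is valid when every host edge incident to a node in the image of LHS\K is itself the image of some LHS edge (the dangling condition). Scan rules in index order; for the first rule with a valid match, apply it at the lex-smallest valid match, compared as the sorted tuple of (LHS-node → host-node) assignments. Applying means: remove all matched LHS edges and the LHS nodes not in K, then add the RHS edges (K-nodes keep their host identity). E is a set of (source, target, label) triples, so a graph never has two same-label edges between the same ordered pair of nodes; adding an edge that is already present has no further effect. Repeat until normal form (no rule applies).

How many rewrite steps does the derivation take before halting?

initial: |V|=8 |E|=8  E = 0-p->0 0-p->5 1-p->6 3-p->4 4-q->4 5-q->5 5-q->7 6-q->6
step 1: apply R1 at {0↦7, 1↦5}  → |V|=7 |E|=7  E = 0-p->0 0-p->5 1-p->6 3-p->4 4-q->4 5-q->5 6-q->6
step 2: apply R2 at {0↦2, 1↦0, 2↦5}  → |V|=6 |E|=5  E = 0-p->0 1-p->6 3-p->4 4-q->4 6-q->6
step 3: apply R2 at {0↦2, 1↦1, 2↦6}  → |V|=5 |E|=3  E = 0-p->0 3-p->4 4-q->4
step 4: apply R2 at {0↦2, 1↦3, 2↦4}  → |V|=4 |E|=1  E = 0-p->0
normal form: no rule applies after step 4

Answer: 4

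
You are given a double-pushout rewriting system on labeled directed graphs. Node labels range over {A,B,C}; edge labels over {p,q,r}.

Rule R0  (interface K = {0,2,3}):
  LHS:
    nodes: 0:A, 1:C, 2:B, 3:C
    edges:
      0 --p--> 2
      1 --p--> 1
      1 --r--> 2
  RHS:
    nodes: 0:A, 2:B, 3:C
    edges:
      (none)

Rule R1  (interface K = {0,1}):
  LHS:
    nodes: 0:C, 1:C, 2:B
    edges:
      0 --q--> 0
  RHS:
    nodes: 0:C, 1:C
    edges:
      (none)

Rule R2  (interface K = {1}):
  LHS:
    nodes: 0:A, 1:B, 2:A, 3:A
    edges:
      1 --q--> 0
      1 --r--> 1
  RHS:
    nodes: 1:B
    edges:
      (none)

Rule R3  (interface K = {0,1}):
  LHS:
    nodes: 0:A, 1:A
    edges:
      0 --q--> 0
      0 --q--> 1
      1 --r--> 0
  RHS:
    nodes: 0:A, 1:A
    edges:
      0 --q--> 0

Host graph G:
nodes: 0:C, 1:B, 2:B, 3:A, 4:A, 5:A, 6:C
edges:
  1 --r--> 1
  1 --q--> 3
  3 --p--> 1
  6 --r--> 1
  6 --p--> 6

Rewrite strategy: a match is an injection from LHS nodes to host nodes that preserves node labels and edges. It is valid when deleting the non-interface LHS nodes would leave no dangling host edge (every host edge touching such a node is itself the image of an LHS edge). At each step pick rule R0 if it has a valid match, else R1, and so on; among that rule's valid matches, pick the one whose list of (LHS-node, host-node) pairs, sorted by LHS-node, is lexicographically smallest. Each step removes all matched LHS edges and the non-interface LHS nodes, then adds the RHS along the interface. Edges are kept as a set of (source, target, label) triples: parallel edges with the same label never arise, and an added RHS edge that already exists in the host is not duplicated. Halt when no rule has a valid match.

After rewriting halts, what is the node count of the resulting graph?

[0] host  ⇒  7 nodes, 5 edges  {1-r->1 1-q->3 3-p->1 6-r->1 6-p->6}
[1] R0 @ {0↦3, 1↦6, 2↦1, 3↦0}  ⇒  6 nodes, 2 edges  {1-r->1 1-q->3}
[2] R2 @ {0↦3, 1↦1, 2↦4, 3↦5}  ⇒  3 nodes, 0 edges  {∅}
final graph: no rule applies after step 2
NF nodes: {0:C, 1:B, 2:B}

Answer: 3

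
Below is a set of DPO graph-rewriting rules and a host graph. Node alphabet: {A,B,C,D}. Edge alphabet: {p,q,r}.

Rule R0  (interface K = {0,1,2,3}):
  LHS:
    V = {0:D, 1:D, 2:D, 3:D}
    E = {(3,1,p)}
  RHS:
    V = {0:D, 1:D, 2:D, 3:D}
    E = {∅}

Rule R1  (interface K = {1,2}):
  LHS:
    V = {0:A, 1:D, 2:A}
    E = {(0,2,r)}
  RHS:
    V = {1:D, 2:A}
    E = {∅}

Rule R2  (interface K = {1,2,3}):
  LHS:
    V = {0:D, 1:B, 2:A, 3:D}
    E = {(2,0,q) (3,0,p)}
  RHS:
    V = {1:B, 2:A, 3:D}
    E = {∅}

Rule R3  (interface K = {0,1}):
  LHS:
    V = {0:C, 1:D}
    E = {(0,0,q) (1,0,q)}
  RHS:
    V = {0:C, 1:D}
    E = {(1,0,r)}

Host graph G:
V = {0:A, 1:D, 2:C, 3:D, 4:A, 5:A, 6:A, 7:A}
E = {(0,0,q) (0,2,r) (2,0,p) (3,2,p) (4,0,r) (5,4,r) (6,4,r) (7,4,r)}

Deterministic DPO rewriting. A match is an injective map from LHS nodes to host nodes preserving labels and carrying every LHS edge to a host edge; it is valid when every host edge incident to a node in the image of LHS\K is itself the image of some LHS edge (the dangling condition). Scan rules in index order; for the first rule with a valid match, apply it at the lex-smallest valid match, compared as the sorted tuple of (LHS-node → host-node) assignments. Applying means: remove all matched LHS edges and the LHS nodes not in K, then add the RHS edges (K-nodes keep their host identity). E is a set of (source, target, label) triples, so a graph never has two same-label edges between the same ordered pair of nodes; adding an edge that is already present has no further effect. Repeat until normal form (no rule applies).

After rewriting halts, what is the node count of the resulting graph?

[0] host  ⇒  8 nodes, 8 edges  {0-q->0 0-r->2 2-p->0 3-p->2 4-r->0 5-r->4 6-r->4 7-r->4}
[1] R1 @ {0↦5, 1↦1, 2↦4}  ⇒  7 nodes, 7 edges  {0-q->0 0-r->2 2-p->0 3-p->2 4-r->0 6-r->4 7-r->4}
[2] R1 @ {0↦6, 1↦1, 2↦4}  ⇒  6 nodes, 6 edges  {0-q->0 0-r->2 2-p->0 3-p->2 4-r->0 7-r->4}
[3] R1 @ {0↦7, 1↦1, 2↦4}  ⇒  5 nodes, 5 edges  {0-q->0 0-r->2 2-p->0 3-p->2 4-r->0}
[4] R1 @ {0↦4, 1↦1, 2↦0}  ⇒  4 nodes, 4 edges  {0-q->0 0-r->2 2-p->0 3-p->2}
normal form: no rule applies after step 4
NF nodes: {0:A, 1:D, 2:C, 3:D}

Answer: 4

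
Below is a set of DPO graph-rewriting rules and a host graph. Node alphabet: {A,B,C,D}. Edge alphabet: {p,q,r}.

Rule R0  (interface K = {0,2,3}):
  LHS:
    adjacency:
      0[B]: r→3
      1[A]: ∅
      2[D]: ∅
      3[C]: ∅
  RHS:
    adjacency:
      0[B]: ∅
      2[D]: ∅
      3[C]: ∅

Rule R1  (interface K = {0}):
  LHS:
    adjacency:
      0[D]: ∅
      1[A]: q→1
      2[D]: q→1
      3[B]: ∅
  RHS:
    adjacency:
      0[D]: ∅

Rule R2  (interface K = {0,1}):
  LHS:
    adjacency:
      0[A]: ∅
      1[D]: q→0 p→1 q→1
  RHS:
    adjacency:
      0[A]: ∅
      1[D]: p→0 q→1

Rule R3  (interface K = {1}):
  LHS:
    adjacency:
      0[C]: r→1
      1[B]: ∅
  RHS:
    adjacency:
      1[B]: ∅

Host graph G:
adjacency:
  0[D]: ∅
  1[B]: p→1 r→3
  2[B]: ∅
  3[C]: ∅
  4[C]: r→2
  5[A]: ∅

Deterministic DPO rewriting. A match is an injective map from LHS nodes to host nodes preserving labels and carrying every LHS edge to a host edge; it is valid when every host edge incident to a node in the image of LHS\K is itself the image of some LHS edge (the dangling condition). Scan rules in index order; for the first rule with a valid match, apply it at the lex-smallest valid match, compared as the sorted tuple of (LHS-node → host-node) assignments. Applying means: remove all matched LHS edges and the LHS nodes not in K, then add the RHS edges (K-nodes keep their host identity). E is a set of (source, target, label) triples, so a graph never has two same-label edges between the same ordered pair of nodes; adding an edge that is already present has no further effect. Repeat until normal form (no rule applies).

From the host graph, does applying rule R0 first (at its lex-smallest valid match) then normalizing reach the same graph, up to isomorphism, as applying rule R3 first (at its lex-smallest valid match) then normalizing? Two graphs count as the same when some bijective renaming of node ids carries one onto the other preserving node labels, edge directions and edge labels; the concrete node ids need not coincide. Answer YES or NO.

branch R0-first: apply at {0↦1, 1↦5, 2↦0, 3↦3} → |E|=2, then 1 more step(s) → NF |V|=4 |E|=1 V={0:D, 1:B, 2:B, 3:C} E=1-p->1
branch R3-first: apply at {0↦4, 1↦2} → |E|=2, then 1 more step(s) → NF |V|=4 |E|=1 V={0:D, 1:B, 2:B, 3:C} E=1-p->1
graphs isomorphic (equal up to label-preserving node renaming)

Answer: YES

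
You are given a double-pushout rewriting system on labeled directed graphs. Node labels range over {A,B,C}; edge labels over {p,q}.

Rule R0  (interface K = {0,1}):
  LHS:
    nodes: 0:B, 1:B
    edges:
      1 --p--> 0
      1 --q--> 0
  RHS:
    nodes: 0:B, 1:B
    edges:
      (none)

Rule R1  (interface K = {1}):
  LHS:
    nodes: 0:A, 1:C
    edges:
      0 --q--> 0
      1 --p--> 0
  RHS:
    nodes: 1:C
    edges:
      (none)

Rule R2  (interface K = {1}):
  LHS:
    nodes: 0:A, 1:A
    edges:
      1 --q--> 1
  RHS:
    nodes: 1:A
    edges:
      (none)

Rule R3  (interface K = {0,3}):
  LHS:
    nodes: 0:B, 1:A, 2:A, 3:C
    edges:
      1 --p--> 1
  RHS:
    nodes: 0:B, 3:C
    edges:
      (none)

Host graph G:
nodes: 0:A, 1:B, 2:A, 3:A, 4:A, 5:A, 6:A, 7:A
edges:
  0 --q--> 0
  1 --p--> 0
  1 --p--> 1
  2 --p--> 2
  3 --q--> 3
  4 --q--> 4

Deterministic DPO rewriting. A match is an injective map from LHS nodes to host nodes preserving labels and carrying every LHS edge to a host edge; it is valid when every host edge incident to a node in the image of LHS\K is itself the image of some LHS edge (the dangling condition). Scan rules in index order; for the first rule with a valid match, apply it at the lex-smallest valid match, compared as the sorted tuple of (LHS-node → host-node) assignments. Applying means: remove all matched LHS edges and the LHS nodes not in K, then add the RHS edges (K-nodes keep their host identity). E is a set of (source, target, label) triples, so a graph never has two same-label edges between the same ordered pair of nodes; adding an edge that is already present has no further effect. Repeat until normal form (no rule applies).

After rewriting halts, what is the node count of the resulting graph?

initial: |V|=8 |E|=6  E = 0-q->0 1-p->0 1-p->1 2-p->2 3-q->3 4-q->4
step 1: apply R2 at {0↦5, 1↦0}  → |V|=7 |E|=5  E = 1-p->0 1-p->1 2-p->2 3-q->3 4-q->4
step 2: apply R2 at {0↦6, 1↦3}  → |V|=6 |E|=4  E = 1-p->0 1-p->1 2-p->2 4-q->4
step 3: apply R2 at {0↦3, 1↦4}  → |V|=5 |E|=3  E = 1-p->0 1-p->1 2-p->2
halt: no rule applies after step 3
NF nodes: {0:A, 1:B, 2:A, 4:A, 7:A}

Answer: 5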